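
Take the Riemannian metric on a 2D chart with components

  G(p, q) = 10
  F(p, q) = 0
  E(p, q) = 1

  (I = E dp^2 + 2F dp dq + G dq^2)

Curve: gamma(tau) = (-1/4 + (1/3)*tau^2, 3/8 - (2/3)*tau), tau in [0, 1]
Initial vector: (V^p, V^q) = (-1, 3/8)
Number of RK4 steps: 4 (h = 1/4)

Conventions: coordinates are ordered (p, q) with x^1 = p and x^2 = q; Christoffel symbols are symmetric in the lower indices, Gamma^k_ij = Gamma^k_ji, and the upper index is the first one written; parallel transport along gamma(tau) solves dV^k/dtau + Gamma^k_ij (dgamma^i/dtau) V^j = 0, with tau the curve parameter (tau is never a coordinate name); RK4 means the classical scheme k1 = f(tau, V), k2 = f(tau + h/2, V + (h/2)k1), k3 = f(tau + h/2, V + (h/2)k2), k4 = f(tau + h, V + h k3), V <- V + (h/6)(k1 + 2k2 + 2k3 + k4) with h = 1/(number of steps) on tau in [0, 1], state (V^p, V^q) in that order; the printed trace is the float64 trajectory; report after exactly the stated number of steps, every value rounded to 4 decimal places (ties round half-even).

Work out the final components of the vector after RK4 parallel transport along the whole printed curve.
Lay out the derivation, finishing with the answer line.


gamma'(tau) = ((2/3)*tau, -2/3); f(tau, V)^k = -Gamma^k_ij(gamma(tau)) gamma'^i(tau) V^j; h = 1/4; intermediate values shown to 6 dp
curve data and Christoffel symbols at the stage parameters:
  tau = 0.000000: gamma = (-0.250000, 0.375000), gamma' = (0.000000, -0.666667); Gamma_ppp = 0.000000, Gamma_ppq = 0.000000, Gamma_pqq = 0.000000, Gamma_qpp = 0.000000, Gamma_qpq = 0.000000, Gamma_qqq = 0.000000
  tau = 0.125000: gamma = (-0.244792, 0.291667), gamma' = (0.083333, -0.666667); Gamma_ppp = 0.000000, Gamma_ppq = 0.000000, Gamma_pqq = 0.000000, Gamma_qpp = 0.000000, Gamma_qpq = 0.000000, Gamma_qqq = 0.000000
  tau = 0.250000: gamma = (-0.229167, 0.208333), gamma' = (0.166667, -0.666667); Gamma_ppp = 0.000000, Gamma_ppq = 0.000000, Gamma_pqq = 0.000000, Gamma_qpp = 0.000000, Gamma_qpq = 0.000000, Gamma_qqq = 0.000000
  tau = 0.375000: gamma = (-0.203125, 0.125000), gamma' = (0.250000, -0.666667); Gamma_ppp = 0.000000, Gamma_ppq = 0.000000, Gamma_pqq = 0.000000, Gamma_qpp = 0.000000, Gamma_qpq = 0.000000, Gamma_qqq = 0.000000
  tau = 0.500000: gamma = (-0.166667, 0.041667), gamma' = (0.333333, -0.666667); Gamma_ppp = 0.000000, Gamma_ppq = 0.000000, Gamma_pqq = 0.000000, Gamma_qpp = 0.000000, Gamma_qpq = 0.000000, Gamma_qqq = 0.000000
  tau = 0.625000: gamma = (-0.119792, -0.041667), gamma' = (0.416667, -0.666667); Gamma_ppp = 0.000000, Gamma_ppq = 0.000000, Gamma_pqq = 0.000000, Gamma_qpp = 0.000000, Gamma_qpq = 0.000000, Gamma_qqq = 0.000000
  tau = 0.750000: gamma = (-0.062500, -0.125000), gamma' = (0.500000, -0.666667); Gamma_ppp = 0.000000, Gamma_ppq = 0.000000, Gamma_pqq = 0.000000, Gamma_qpp = 0.000000, Gamma_qpq = 0.000000, Gamma_qqq = 0.000000
  tau = 0.875000: gamma = (0.005208, -0.208333), gamma' = (0.583333, -0.666667); Gamma_ppp = 0.000000, Gamma_ppq = 0.000000, Gamma_pqq = 0.000000, Gamma_qpp = 0.000000, Gamma_qpq = 0.000000, Gamma_qqq = 0.000000
  tau = 1.000000: gamma = (0.083333, -0.291667), gamma' = (0.666667, -0.666667); Gamma_ppp = 0.000000, Gamma_ppq = 0.000000, Gamma_pqq = 0.000000, Gamma_qpp = 0.000000, Gamma_qpq = 0.000000, Gamma_qqq = 0.000000
step 0: V^p = -1.0000, V^q = 0.3750
step 1: k1 = (0.000000, 0.000000), k2 = (0.000000, 0.000000), k3 = (0.000000, 0.000000), k4 = (0.000000, 0.000000); V <- V + (h/6)(k1 + 2k2 + 2k3 + k4): V^p = -1.0000, V^q = 0.3750
step 2: k1 = (0.000000, 0.000000), k2 = (0.000000, 0.000000), k3 = (0.000000, 0.000000), k4 = (0.000000, 0.000000); V <- V + (h/6)(k1 + 2k2 + 2k3 + k4): V^p = -1.0000, V^q = 0.3750
step 3: k1 = (0.000000, 0.000000), k2 = (0.000000, 0.000000), k3 = (0.000000, 0.000000), k4 = (0.000000, 0.000000); V <- V + (h/6)(k1 + 2k2 + 2k3 + k4): V^p = -1.0000, V^q = 0.3750
step 4: k1 = (0.000000, 0.000000), k2 = (0.000000, 0.000000), k3 = (0.000000, 0.000000), k4 = (0.000000, 0.000000); V <- V + (h/6)(k1 + 2k2 + 2k3 + k4): V^p = -1.0000, V^q = 0.3750

Answer: V^p = -1.0000, V^q = 0.3750


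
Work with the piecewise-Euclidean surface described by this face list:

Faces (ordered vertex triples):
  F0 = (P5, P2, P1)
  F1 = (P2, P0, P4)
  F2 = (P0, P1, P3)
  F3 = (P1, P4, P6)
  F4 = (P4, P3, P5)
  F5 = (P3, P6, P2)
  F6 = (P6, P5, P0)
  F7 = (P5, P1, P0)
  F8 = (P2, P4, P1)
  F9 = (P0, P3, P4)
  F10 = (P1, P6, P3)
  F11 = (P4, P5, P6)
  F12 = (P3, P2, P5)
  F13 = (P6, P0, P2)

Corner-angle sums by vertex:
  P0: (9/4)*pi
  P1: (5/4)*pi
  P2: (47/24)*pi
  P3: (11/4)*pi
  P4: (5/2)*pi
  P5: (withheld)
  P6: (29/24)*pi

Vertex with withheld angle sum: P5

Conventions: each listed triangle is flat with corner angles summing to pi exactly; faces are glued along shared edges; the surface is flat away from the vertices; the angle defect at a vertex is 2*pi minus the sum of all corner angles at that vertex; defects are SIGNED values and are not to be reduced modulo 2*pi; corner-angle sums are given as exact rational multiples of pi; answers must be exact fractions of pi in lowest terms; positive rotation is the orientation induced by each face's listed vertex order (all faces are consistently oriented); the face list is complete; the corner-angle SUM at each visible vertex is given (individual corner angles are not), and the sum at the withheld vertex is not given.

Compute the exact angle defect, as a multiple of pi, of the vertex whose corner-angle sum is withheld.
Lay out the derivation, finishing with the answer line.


V = 7, E = 21, F = 14; chi = V - E + F = 0
Gauss-Bonnet: total defect = 2*pi*chi = 0; visible defects sum to pi/12

Answer: defect(P5) = -pi/12


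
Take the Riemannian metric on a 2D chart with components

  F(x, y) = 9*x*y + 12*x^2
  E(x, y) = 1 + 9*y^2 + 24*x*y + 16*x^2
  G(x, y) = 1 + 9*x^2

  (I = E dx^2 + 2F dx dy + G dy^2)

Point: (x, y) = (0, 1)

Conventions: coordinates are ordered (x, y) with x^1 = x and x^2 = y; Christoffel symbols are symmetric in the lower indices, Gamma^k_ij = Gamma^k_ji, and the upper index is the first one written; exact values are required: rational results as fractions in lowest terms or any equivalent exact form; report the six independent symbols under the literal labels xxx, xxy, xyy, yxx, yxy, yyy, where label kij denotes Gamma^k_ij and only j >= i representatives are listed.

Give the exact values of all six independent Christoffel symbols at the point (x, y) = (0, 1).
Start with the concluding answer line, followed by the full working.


Answer: Gamma_xxx = 6/5, Gamma_xxy = 9/10, Gamma_xyy = 0, Gamma_yxx = 0, Gamma_yxy = 0, Gamma_yyy = 0

E = 10, F = 0, G = 1 at the point
E_x = 24, E_y = 18, F_x = 9, F_y = 0, G_x = 0, G_y = 0
EG - F^2 = 10;  g^inv = (1/10) * [[1, 0], [0, 10]]
first-kind symbols [ij,l] = (1/2)(d_i g_jl + d_j g_il - d_l g_ij): [xx,x] = E_x/2 = 12, [xx,y] = F_x - E_y/2 = 0, [xy,x] = E_y/2 = 9, [xy,y] = G_x/2 = 0, [yy,x] = F_y - G_x/2 = 0, [yy,y] = G_y/2 = 0
Gamma^x_ij = (G*[ij,x] - F*[ij,y])/(EG - F^2), Gamma^y_ij = (E*[ij,y] - F*[ij,x])/(EG - F^2)


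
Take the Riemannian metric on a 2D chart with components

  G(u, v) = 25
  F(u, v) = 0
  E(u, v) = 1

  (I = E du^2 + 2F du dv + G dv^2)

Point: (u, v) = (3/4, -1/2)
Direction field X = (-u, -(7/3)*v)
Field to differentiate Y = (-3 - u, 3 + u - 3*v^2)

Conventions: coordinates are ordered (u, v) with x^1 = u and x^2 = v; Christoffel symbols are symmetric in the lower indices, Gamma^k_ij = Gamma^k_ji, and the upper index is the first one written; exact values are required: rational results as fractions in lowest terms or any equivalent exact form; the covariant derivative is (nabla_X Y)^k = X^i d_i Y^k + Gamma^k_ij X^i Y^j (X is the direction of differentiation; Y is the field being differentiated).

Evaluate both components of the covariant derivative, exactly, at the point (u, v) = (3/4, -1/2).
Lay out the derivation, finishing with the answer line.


E = 1, F = 0, G = 25 at the point
E_u = 0, E_v = 0, F_u = 0, F_v = 0, G_u = 0, G_v = 0
EG - F^2 = 25;  g^inv = (1/25) * [[25, 0], [0, 1]]
first-kind symbols [ij,l] = (1/2)(d_i g_jl + d_j g_il - d_l g_ij): [uu,u] = E_u/2 = 0, [uu,v] = F_u - E_v/2 = 0, [uv,u] = E_v/2 = 0, [uv,v] = G_u/2 = 0, [vv,u] = F_v - G_u/2 = 0, [vv,v] = G_v/2 = 0
Gamma^u_ij = (G*[ij,u] - F*[ij,v])/(EG - F^2), Gamma^v_ij = (E*[ij,v] - F*[ij,u])/(EG - F^2)
Gamma_uuu = 0, Gamma_uuv = 0, Gamma_uvv = 0, Gamma_vuu = 0, Gamma_vuv = 0, Gamma_vvv = 0
X = (-3/4, 7/6), Y = (-15/4, 3) at the point

Answer: (nabla_X Y)^u = 3/4, (nabla_X Y)^v = 11/4


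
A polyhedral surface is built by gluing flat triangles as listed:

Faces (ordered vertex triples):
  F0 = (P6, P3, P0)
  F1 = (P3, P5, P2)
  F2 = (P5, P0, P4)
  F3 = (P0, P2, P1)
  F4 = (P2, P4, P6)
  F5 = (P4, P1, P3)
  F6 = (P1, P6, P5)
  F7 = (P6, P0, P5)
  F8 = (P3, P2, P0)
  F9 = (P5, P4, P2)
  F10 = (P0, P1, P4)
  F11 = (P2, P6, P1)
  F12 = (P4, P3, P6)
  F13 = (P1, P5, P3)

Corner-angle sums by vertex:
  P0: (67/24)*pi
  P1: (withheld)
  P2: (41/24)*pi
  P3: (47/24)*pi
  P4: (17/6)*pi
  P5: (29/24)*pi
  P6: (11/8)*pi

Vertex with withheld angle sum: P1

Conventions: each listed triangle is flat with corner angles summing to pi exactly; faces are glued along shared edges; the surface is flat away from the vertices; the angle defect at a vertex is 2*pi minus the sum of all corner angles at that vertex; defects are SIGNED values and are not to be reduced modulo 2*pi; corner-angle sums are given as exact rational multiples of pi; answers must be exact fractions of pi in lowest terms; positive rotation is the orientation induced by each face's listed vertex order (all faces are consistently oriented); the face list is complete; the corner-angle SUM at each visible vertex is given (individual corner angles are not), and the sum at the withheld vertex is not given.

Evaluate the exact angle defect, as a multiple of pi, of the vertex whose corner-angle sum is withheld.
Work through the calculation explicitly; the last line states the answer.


V = 7, E = 21, F = 14; chi = V - E + F = 0
Gauss-Bonnet: total defect = 2*pi*chi = 0; visible defects sum to pi/8

Answer: defect(P1) = -pi/8


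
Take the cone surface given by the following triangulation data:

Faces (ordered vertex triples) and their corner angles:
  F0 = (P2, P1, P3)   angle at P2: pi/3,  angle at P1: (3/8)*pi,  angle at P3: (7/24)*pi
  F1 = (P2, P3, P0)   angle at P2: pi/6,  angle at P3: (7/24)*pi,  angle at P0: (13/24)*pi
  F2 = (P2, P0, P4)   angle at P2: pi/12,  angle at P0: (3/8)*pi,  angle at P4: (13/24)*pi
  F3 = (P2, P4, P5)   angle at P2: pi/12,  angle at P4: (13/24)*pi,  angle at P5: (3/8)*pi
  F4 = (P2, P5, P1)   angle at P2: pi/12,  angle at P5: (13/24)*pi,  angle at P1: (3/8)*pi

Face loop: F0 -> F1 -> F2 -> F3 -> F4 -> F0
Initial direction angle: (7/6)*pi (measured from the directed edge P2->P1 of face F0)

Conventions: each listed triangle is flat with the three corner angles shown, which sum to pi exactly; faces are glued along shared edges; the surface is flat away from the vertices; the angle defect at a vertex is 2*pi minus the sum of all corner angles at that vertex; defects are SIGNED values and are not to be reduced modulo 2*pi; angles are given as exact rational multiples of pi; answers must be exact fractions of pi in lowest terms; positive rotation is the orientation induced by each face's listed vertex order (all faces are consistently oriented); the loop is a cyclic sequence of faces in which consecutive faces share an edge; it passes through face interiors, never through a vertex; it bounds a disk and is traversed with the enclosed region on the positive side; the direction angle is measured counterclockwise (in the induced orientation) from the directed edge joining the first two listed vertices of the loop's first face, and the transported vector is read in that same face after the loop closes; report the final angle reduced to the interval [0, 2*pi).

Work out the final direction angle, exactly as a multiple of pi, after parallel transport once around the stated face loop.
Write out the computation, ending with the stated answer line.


enclosed vertex P2: corner angles sum to (3/4)*pi, defect = 2*pi - (3/4)*pi = (5/4)*pi
final direction = starting direction + enclosed defect total, reduced mod 2*pi (induced orientation)
final angle = (7/6)*pi + (5/4)*pi = (5/12)*pi (mod 2*pi)

Answer: final direction angle = (5/12)*pi


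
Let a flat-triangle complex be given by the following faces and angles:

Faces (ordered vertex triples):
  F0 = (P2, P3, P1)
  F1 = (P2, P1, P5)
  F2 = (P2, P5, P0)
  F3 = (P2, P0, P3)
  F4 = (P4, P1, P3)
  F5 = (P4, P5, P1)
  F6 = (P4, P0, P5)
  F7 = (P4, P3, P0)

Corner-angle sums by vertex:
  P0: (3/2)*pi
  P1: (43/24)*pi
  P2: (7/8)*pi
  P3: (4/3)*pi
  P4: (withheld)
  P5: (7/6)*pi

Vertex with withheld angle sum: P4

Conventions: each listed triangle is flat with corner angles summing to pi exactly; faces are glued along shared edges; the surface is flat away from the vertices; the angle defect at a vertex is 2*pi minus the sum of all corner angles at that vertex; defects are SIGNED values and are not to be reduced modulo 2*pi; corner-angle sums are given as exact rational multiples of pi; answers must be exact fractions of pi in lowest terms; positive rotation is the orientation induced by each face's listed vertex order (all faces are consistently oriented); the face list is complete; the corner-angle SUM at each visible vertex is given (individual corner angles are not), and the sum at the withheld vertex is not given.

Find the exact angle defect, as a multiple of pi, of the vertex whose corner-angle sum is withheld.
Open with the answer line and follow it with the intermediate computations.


Answer: defect(P4) = (2/3)*pi

V = 6, E = 12, F = 8; chi = V - E + F = 2
Gauss-Bonnet: total defect = 2*pi*chi = 4*pi; visible defects sum to (10/3)*pi


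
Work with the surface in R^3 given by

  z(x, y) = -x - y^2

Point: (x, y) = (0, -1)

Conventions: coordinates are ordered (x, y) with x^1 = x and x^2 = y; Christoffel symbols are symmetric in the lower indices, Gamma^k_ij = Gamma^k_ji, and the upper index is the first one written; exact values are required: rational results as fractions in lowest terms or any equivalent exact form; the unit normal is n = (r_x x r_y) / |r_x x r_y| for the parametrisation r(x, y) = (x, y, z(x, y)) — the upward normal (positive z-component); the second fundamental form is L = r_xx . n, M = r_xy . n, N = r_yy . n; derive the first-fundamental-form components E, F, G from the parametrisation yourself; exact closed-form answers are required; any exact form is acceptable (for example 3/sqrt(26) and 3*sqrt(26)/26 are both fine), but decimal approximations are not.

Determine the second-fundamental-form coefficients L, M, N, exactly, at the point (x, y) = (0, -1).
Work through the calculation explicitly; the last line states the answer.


z_x = -1, z_y = 2, z_xx = 0, z_xy = 0, z_yy = -2
E = 2, F = -2, G = 5; answer radicand W^2 = 6
unnormalised second-form numerators: l = 0, m = 0, n = -2; L = l/sqrt(6), and similarly M = m/sqrt(W^2), N = n/sqrt(W^2)

Answer: L = 0, M = 0, N = -sqrt(6)/3


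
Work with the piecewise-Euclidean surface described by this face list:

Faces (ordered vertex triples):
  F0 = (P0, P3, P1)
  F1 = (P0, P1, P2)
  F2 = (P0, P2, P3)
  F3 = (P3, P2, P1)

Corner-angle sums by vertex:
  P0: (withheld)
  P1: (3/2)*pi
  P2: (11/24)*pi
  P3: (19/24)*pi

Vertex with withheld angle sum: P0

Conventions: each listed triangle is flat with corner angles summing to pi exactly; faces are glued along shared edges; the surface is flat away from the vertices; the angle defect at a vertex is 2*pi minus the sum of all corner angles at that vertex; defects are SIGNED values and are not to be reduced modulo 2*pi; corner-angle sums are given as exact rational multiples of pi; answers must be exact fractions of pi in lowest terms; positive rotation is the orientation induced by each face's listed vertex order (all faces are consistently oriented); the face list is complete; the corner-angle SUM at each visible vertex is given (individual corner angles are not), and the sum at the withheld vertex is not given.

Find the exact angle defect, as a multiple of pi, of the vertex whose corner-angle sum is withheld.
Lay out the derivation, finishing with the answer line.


V = 4, E = 6, F = 4; chi = V - E + F = 2
Gauss-Bonnet: total defect = 2*pi*chi = 4*pi; visible defects sum to (13/4)*pi

Answer: defect(P0) = (3/4)*pi


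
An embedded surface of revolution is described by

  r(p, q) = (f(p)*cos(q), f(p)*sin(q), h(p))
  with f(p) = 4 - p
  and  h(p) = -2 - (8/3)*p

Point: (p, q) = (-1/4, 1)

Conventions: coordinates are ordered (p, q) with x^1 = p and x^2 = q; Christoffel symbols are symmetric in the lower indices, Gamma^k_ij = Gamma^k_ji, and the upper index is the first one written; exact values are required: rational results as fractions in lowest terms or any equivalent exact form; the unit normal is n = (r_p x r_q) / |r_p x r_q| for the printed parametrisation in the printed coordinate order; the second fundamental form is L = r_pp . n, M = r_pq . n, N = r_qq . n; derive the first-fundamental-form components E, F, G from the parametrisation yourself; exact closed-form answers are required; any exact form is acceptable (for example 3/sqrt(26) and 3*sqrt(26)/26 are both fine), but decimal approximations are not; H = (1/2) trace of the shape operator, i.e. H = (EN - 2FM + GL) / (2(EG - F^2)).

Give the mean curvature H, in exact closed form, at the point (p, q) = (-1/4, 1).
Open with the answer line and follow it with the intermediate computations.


Answer: H = -16*sqrt(73)/1241

f = 17/4, f' = -1, f'' = 0, h' = -8/3, h'' = 0
E = 73/9, F = 0, G = 289/16; answer radicand W^2 = 73/9
unnormalised second-form numerators: l = 0, m = 0, n = -34/3; L = l/sqrt(73/9), and similarly M = m/sqrt(W^2), N = n/sqrt(W^2)
H = (E*n - 2*F*m + G*l) / (2*(EG - F^2)*sqrt(W^2)); E*n - 2*F*m + G*l = -2482/27, EG - F^2 = 21097/144, so H = (-16/51)/sqrt(73/9)


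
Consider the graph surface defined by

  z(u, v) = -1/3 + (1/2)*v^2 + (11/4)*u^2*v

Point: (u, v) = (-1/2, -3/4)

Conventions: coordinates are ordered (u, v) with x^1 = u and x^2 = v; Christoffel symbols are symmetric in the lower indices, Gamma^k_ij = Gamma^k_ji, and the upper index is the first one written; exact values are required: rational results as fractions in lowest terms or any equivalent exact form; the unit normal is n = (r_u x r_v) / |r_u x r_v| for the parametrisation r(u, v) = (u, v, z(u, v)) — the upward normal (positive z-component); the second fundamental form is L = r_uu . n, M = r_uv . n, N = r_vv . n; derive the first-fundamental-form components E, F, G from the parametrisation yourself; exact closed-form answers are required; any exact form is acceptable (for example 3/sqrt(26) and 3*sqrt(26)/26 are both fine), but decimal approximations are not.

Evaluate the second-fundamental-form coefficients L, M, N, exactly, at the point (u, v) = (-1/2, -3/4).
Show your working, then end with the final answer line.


z_u = 33/16, z_v = -1/16, z_uu = -33/8, z_uv = -11/4, z_vv = 1
E = 1345/256, F = -33/256, G = 257/256; answer radicand W^2 = 673/128
unnormalised second-form numerators: l = -33/8, m = -11/4, n = 1; L = l/sqrt(673/128), and similarly M = m/sqrt(W^2), N = n/sqrt(W^2)

Answer: L = -33*sqrt(1346)/673, M = -22*sqrt(1346)/673, N = 8*sqrt(1346)/673


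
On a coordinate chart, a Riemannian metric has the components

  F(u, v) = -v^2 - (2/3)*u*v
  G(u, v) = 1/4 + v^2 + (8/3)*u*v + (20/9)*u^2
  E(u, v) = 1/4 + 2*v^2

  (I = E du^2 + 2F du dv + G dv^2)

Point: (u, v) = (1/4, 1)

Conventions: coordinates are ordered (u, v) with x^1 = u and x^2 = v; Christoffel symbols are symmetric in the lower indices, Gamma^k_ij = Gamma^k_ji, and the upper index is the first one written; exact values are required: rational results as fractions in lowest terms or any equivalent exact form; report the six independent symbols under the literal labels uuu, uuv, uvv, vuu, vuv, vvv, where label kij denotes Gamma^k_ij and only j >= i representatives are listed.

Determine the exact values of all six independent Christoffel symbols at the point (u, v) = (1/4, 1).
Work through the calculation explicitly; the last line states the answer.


E = 9/4, F = -7/6, G = 37/18 at the point
E_u = 0, E_v = 4, F_u = -2/3, F_v = -13/6, G_u = 34/9, G_v = 8/3
EG - F^2 = 235/72;  g^inv = (72/235) * [[37/18, 7/6], [7/6, 9/4]]
first-kind symbols [ij,l] = (1/2)(d_i g_jl + d_j g_il - d_l g_ij): [uu,u] = E_u/2 = 0, [uu,v] = F_u - E_v/2 = -8/3, [uv,u] = E_v/2 = 2, [uv,v] = G_u/2 = 17/9, [vv,u] = F_v - G_u/2 = -73/18, [vv,v] = G_v/2 = 4/3
Gamma^u_ij = (G*[ij,u] - F*[ij,v])/(EG - F^2), Gamma^v_ij = (E*[ij,v] - F*[ij,u])/(EG - F^2)

Answer: Gamma_uuu = -224/235, Gamma_uuv = 1364/705, Gamma_uvv = -4394/2115, Gamma_vuu = -432/235, Gamma_vuv = 474/235, Gamma_vvv = -374/705


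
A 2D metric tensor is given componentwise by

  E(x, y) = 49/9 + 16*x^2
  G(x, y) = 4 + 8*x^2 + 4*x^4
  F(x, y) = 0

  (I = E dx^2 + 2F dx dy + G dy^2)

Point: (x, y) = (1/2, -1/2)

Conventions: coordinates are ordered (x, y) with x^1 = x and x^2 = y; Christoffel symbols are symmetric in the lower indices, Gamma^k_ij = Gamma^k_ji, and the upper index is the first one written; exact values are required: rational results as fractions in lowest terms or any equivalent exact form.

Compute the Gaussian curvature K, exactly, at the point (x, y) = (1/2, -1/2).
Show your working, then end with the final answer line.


E = 85/9, F = 0, G = 25/4, EG - F^2 = 2125/36 at the point
E_x = 16, E_y = 0, F_x = 0, F_y = 0, G_x = 10, G_y = 0
E_yy = 0, F_xy = 0, G_xx = 28
Compute both Brioschi determinants and normalise by (EG - F^2)^2.
M1 = [[-E_yy/2 + F_xy - G_xx/2, E_x/2, F_x - E_y/2], [F_y - G_x/2, E, F], [G_y/2, F, G]] = [[-14, 8, 0], [-5, 85/9, 0], [0, 0, 25/4]]; det M1 = -10375/18
M2 = [[0, E_y/2, G_x/2], [E_y/2, E, F], [G_x/2, F, G]] = [[0, 0, 5], [0, 85/9, 0], [5, 0, 25/4]]; det M2 = -2125/9
det M1 - det M2 = -6125/18; K = -6125/18 / (2125/36)^2 = -3528/36125

Answer: K = -3528/36125


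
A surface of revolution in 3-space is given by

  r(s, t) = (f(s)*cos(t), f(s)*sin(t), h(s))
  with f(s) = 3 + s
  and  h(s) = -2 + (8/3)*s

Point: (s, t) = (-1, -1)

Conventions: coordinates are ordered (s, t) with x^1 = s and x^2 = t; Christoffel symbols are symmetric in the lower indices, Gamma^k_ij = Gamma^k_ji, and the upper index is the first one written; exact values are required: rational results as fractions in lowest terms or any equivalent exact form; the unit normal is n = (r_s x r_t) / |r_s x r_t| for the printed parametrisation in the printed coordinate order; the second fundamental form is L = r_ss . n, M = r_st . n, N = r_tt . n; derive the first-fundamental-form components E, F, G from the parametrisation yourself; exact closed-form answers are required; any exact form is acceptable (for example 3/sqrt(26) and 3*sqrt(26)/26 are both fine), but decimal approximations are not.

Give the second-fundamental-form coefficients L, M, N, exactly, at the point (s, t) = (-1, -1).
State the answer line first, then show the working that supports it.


Answer: L = 0, M = 0, N = 16*sqrt(73)/73

f = 2, f' = 1, f'' = 0, h' = 8/3, h'' = 0
E = 73/9, F = 0, G = 4; answer radicand W^2 = 73/9
unnormalised second-form numerators: l = 0, m = 0, n = 16/3; L = l/sqrt(73/9), and similarly M = m/sqrt(W^2), N = n/sqrt(W^2)


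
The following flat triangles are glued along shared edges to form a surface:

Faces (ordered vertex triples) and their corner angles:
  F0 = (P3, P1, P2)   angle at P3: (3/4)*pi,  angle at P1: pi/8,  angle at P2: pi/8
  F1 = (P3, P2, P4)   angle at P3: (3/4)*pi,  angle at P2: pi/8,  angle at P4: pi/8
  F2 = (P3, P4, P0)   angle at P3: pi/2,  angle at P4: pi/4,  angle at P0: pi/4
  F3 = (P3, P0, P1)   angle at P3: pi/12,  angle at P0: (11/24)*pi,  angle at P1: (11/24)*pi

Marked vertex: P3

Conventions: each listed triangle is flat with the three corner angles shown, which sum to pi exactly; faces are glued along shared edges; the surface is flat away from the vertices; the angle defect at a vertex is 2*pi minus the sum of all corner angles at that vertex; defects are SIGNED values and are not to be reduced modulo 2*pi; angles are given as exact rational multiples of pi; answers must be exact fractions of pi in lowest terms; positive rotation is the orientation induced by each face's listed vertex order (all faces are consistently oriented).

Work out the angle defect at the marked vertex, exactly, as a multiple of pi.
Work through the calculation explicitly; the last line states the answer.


Sum of corner angles at P3: (25/12)*pi
defect = 2*pi - (25/12)*pi

Answer: defect(P3) = -pi/12


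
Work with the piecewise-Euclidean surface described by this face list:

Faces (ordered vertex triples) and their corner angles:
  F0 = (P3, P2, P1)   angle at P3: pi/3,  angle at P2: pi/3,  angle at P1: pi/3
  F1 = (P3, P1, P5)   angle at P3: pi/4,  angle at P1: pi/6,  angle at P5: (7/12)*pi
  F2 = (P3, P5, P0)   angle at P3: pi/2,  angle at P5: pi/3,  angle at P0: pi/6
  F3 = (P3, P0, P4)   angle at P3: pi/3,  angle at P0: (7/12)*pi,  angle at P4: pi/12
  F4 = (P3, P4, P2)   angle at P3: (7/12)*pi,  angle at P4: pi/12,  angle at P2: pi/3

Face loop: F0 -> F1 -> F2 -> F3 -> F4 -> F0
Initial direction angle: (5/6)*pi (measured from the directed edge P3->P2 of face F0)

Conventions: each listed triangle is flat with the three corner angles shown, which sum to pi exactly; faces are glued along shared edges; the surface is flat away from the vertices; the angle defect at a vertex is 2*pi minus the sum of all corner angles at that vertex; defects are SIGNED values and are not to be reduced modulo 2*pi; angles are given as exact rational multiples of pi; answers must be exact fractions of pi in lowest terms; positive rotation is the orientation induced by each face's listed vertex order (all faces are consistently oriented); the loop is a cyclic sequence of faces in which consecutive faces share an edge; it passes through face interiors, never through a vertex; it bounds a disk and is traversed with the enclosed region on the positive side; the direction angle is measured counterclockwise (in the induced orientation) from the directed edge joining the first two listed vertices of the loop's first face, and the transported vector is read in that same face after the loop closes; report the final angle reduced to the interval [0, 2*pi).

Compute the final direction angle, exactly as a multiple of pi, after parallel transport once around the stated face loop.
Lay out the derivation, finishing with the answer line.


enclosed vertex P3: corner angles sum to 2*pi, defect = 2*pi - 2*pi = 0
by Gauss-Bonnet the loop rotates the vector by the enclosed defect sum (positive orientation, mod 2*pi)
final angle = (5/6)*pi + 0 = (5/6)*pi (mod 2*pi)

Answer: final direction angle = (5/6)*pi


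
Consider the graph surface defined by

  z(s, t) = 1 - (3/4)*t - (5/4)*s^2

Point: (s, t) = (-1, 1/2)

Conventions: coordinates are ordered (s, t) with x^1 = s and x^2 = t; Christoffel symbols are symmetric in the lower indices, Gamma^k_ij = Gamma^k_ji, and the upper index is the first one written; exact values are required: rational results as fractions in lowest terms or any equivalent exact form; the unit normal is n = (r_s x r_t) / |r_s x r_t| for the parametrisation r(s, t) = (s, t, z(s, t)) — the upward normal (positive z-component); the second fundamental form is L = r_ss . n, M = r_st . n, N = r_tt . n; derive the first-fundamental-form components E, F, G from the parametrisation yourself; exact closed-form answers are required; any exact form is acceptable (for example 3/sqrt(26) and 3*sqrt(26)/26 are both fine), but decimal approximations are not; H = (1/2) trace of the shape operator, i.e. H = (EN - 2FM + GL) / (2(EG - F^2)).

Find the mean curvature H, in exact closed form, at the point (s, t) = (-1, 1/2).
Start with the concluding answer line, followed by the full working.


Answer: H = -sqrt(5)/25

z_s = 5/2, z_t = -3/4, z_ss = -5/2, z_st = 0, z_tt = 0
E = 29/4, F = -15/8, G = 25/16; answer radicand W^2 = 125/16
unnormalised second-form numerators: l = -5/2, m = 0, n = 0; L = l/sqrt(125/16), and similarly M = m/sqrt(W^2), N = n/sqrt(W^2)
H = (E*n - 2*F*m + G*l) / (2*(EG - F^2)*sqrt(W^2)); E*n - 2*F*m + G*l = -125/32, EG - F^2 = 125/16, so H = (-1/4)/sqrt(125/16)


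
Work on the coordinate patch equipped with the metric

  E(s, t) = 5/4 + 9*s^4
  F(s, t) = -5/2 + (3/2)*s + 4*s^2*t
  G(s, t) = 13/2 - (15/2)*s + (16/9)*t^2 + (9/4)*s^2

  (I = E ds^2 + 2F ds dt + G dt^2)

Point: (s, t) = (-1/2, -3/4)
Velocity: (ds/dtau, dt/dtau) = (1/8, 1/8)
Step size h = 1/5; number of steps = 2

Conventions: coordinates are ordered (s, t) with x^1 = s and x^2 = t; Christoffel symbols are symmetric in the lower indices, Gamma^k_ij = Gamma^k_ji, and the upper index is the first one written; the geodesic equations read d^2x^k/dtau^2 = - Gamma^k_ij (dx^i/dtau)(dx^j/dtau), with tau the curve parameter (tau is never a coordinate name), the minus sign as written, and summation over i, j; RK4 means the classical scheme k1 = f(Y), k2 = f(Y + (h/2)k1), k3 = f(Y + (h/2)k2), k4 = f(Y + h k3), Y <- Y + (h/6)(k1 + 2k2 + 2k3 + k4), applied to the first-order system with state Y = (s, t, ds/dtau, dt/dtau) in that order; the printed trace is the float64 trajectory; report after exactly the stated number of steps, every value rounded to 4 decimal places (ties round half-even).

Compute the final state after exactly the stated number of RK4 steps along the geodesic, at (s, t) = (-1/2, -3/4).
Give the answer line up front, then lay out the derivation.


Answer: s = -0.4549, t = -0.7010, ds/dtau = 0.0977, dt/dtau = 0.1192

f(Y) = (ds/dtau, dt/dtau, -Gamma^s_ij Y'^i Y'^j, -Gamma^t_ij Y'^i Y'^j) with the Gammas evaluated at the stage position; h = 0.200000; intermediate values shown to 6 dp
step 0: s = -0.5000, t = -0.7500, ds/dtau = 0.1250, dt/dtau = 0.1250
step 1:
  k1: at (s, t) = (-0.500000, -0.750000), (ds/dtau, dt/dtau) = (0.125000, 0.125000); Gamma_sss = -1.585560, Gamma_sst = -3.604332, Gamma_stt = 11.841637, Gamma_tss = -0.155957, Gamma_tst = -1.633213, Gamma_ttt = 3.896992; k1 = (0.125000, 0.125000, -0.047616, -0.007416)
  k2: at (s, t) = (-0.487500, -0.737500), (ds/dtau, dt/dtau) = (0.120238, 0.124258); Gamma_sss = -1.410672, Gamma_sst = -3.785304, Gamma_stt = 12.399069, Gamma_tss = -0.100446, Gamma_tst = -1.692580, Gamma_ttt = 4.069868; k2 = (0.120238, 0.124258, -0.057939, -0.010811)
  k3: at (s, t) = (-0.487976, -0.737574), (ds/dtau, dt/dtau) = (0.119206, 0.123919); Gamma_sss = -1.418397, Gamma_sst = -3.777187, Gamma_stt = 12.374599, Gamma_tss = -0.103005, Gamma_tst = -1.689935, Gamma_ttt = 4.062213; k3 = (0.119206, 0.123919, -0.058275, -0.010988)
  k4: at (s, t) = (-0.476159, -0.725216), (ds/dtau, dt/dtau) = (0.113345, 0.122802); Gamma_sss = -1.241632, Gamma_sst = -3.945508, Gamma_stt = 12.887475, Gamma_tss = -0.047323, Gamma_tst = -1.745186, Gamma_ttt = 4.220989; k4 = (0.113345, 0.122802, -0.068562, -0.014464)
  Y <- Y + (h/6)(k1 + 2k2 + 2k3 + k4): s = -0.4761, t = -0.7252, ds/dtau = 0.1134, dt/dtau = 0.1228
step 2:
  k1: at (s, t) = (-0.476092, -0.725195), (ds/dtau, dt/dtau) = (0.113380, 0.122817); Gamma_sss = -1.240497, Gamma_sst = -3.946599, Gamma_stt = 12.890736, Gamma_tss = -0.046952, Gamma_tst = -1.745542, Gamma_ttt = 4.222005; k1 = (0.113380, 0.122817, -0.068586, -0.014468)
  k2: at (s, t) = (-0.464754, -0.712913), (ds/dtau, dt/dtau) = (0.106521, 0.121371); Gamma_sss = -1.060995, Gamma_sst = -4.103980, Gamma_stt = 13.364106, Gamma_tss = 0.009229, Gamma_tst = -1.797287, Gamma_ttt = 4.368363; k2 = (0.106521, 0.121371, -0.078708, -0.017982)
  k3: at (s, t) = (-0.465440, -0.713058), (ds/dtau, dt/dtau) = (0.105509, 0.121019); Gamma_sss = -1.073555, Gamma_sst = -4.092714, Gamma_stt = 13.330898, Gamma_tss = 0.005126, Gamma_tst = -1.793621, Gamma_ttt = 4.358032; k3 = (0.105509, 0.121019, -0.078772, -0.018079)
  k4: at (s, t) = (-0.454990, -0.700991), (ds/dtau, dt/dtau) = (0.097625, 0.119202); Gamma_sss = -0.902476, Gamma_sst = -4.231867, Gamma_stt = 13.744157, Gamma_tss = 0.058265, Gamma_tst = -1.839532, Gamma_ttt = 4.485720; k4 = (0.097625, 0.119202, -0.088196, -0.021479)
  Y <- Y + (h/6)(k1 + 2k2 + 2k3 + k4): s = -0.4549, t = -0.7010, ds/dtau = 0.0977, dt/dtau = 0.1192


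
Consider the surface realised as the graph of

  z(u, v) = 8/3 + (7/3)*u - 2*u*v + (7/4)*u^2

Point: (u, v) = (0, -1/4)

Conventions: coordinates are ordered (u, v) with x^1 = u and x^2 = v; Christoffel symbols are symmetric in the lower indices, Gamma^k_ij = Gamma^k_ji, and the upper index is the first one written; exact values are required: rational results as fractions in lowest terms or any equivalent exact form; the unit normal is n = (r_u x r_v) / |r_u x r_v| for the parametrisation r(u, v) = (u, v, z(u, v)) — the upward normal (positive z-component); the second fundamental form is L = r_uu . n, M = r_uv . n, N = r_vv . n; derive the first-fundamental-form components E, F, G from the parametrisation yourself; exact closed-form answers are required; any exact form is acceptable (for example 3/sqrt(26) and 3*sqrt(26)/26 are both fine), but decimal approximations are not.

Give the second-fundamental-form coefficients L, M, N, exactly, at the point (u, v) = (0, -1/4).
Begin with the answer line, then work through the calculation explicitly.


Answer: L = 21*sqrt(13)/65, M = -12*sqrt(13)/65, N = 0

z_u = 17/6, z_v = 0, z_uu = 7/2, z_uv = -2, z_vv = 0
E = 325/36, F = 0, G = 1; answer radicand W^2 = 325/36
unnormalised second-form numerators: l = 7/2, m = -2, n = 0; L = l/sqrt(325/36), and similarly M = m/sqrt(W^2), N = n/sqrt(W^2)


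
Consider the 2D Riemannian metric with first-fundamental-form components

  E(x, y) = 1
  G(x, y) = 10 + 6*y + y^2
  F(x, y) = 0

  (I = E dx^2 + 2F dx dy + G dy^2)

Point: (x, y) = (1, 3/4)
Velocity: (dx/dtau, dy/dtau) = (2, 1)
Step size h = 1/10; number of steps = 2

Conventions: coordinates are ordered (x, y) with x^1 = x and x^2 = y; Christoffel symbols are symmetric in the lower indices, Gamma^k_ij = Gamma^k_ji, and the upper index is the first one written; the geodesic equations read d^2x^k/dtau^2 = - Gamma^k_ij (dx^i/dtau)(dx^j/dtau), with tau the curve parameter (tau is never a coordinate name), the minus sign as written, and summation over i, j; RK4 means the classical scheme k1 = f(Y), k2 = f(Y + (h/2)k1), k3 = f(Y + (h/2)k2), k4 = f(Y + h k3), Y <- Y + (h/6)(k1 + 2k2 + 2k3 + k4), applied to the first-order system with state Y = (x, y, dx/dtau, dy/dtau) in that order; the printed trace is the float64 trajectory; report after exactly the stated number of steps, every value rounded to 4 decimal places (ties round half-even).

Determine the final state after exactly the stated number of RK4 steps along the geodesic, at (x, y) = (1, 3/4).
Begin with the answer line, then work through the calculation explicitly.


Answer: x = 1.4000, y = 0.9452, dx/dtau = 2.0000, dy/dtau = 0.9536

f(Y) = (dx/dtau, dy/dtau, -Gamma^x_ij Y'^i Y'^j, -Gamma^y_ij Y'^i Y'^j) with the Gammas evaluated at the stage position; h = 0.100000; intermediate values shown to 6 dp
step 0: x = 1.0000, y = 0.7500, dx/dtau = 2.0000, dy/dtau = 1.0000
step 1:
  k1: at (x, y) = (1.000000, 0.750000), (dx/dtau, dy/dtau) = (2.000000, 1.000000); Gamma_xxx = 0.000000, Gamma_xxy = 0.000000, Gamma_xyy = 0.000000, Gamma_yxx = 0.000000, Gamma_yxy = 0.000000, Gamma_yyy = 0.248963; k1 = (2.000000, 1.000000, 0.000000, -0.248963)
  k2: at (x, y) = (1.100000, 0.800000), (dx/dtau, dy/dtau) = (2.000000, 0.987552); Gamma_xxx = 0.000000, Gamma_xxy = 0.000000, Gamma_xyy = 0.000000, Gamma_yxx = 0.000000, Gamma_yxy = 0.000000, Gamma_yyy = 0.246114; k2 = (2.000000, 0.987552, 0.000000, -0.240025)
  k3: at (x, y) = (1.100000, 0.799378), (dx/dtau, dy/dtau) = (2.000000, 0.987999); Gamma_xxx = 0.000000, Gamma_xxy = 0.000000, Gamma_xyy = 0.000000, Gamma_yxx = 0.000000, Gamma_yxy = 0.000000, Gamma_yyy = 0.246149; k3 = (2.000000, 0.987999, 0.000000, -0.240276)
  k4: at (x, y) = (1.200000, 0.848800), (dx/dtau, dy/dtau) = (2.000000, 0.975972); Gamma_xxx = 0.000000, Gamma_xxy = 0.000000, Gamma_xyy = 0.000000, Gamma_yxx = 0.000000, Gamma_yxy = 0.000000, Gamma_yyy = 0.243391; k4 = (2.000000, 0.975972, 0.000000, -0.231835)
  Y <- Y + (h/6)(k1 + 2k2 + 2k3 + k4): x = 1.2000, y = 0.8488, dx/dtau = 2.0000, dy/dtau = 0.9760
step 2:
  k1: at (x, y) = (1.200000, 0.848785), (dx/dtau, dy/dtau) = (2.000000, 0.975977); Gamma_xxx = 0.000000, Gamma_xxy = 0.000000, Gamma_xyy = 0.000000, Gamma_yxx = 0.000000, Gamma_yxy = 0.000000, Gamma_yyy = 0.243392; k1 = (2.000000, 0.975977, 0.000000, -0.231838)
  k2: at (x, y) = (1.300000, 0.897583), (dx/dtau, dy/dtau) = (2.000000, 0.964385); Gamma_xxx = 0.000000, Gamma_xxy = 0.000000, Gamma_xyy = 0.000000, Gamma_yxx = 0.000000, Gamma_yxy = 0.000000, Gamma_yyy = 0.240723; k2 = (2.000000, 0.964385, 0.000000, -0.223882)
  k3: at (x, y) = (1.300000, 0.897004), (dx/dtau, dy/dtau) = (2.000000, 0.964783); Gamma_xxx = 0.000000, Gamma_xxy = 0.000000, Gamma_xyy = 0.000000, Gamma_yxx = 0.000000, Gamma_yxy = 0.000000, Gamma_yyy = 0.240754; k3 = (2.000000, 0.964783, 0.000000, -0.224095)
  k4: at (x, y) = (1.400000, 0.945263), (dx/dtau, dy/dtau) = (2.000000, 0.953567); Gamma_xxx = 0.000000, Gamma_xxy = 0.000000, Gamma_xyy = 0.000000, Gamma_yxx = 0.000000, Gamma_yxy = 0.000000, Gamma_yyy = 0.238167; k4 = (2.000000, 0.953567, 0.000000, -0.216563)
  Y <- Y + (h/6)(k1 + 2k2 + 2k3 + k4): x = 1.4000, y = 0.9452, dx/dtau = 2.0000, dy/dtau = 0.9536


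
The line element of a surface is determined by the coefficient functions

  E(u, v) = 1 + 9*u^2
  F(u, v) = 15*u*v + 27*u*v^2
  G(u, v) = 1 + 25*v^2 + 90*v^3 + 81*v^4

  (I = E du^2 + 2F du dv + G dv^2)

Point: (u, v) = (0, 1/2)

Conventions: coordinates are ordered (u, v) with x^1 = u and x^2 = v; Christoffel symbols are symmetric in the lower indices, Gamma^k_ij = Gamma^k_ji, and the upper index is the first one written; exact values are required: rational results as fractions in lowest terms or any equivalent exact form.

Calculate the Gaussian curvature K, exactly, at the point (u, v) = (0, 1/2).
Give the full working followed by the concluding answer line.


E = 1, F = 0, G = 377/16, EG - F^2 = 377/16 at the point
E_u = 0, E_v = 0, F_u = 57/4, F_v = 0, G_u = 0, G_v = 133
E_vv = 0, F_uv = 42, G_uu = 0
Apply the Brioschi formula K = (det M1 - det M2)/(EG - F^2)^2 over the derivative matrices of E, F, G.
M1 = [[-E_vv/2 + F_uv - G_uu/2, E_u/2, F_u - E_v/2], [F_v - G_u/2, E, F], [G_v/2, F, G]] = [[42, 0, 57/4], [0, 1, 0], [133/2, 0, 377/16]]; det M1 = 42
M2 = [[0, E_v/2, G_u/2], [E_v/2, E, F], [G_u/2, F, G]] = [[0, 0, 0], [0, 1, 0], [0, 0, 377/16]]; det M2 = 0
det M1 - det M2 = 42; K = 42 / (377/16)^2 = 10752/142129

Answer: K = 10752/142129


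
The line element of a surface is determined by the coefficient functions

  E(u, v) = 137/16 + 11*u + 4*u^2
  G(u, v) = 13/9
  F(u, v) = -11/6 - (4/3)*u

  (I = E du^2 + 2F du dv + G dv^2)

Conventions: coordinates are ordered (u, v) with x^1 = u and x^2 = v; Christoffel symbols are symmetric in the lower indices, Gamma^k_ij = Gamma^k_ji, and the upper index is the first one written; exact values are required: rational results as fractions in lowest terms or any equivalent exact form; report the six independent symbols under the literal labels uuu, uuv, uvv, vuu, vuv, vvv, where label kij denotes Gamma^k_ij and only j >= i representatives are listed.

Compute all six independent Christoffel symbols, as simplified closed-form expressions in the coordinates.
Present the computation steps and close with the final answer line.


E = 137/16 + 11*u + 4*u^2; F = -11/6 - (4/3)*u; G = 13/9
Gamma^k_ij = (1/2) g^{kl} (d_i g_jl + d_j g_il - d_l g_ij), with g^inv = (1/(EG-F^2)) [[G, -F], [-F, E]]
first partials: E_u = 11 + 8*u, E_v = 0, F_u = -4/3, F_v = 0, G_u = 0, G_v = 0
D = EG - F^2 = 1297/144 + 11*u + 4*u^2
expanded: Gamma^u_uu = (G E_u - 2F F_u + F E_v)/(2D), Gamma^u_uv = (G E_v - F G_u)/(2D), Gamma^u_vv = (2G F_v - G G_u - F G_v)/(2D), Gamma^v_uu = (2E F_u - E E_v - F E_u)/(2D), Gamma^v_uv = (E G_u - F E_v)/(2D), Gamma^v_vv = (E G_v - 2F F_v + F G_u)/(2D); substitute and cancel common factors

Answer: Gamma_uuu = (576*u + 792)/(576*u^2 + 1584*u + 1297), Gamma_uuv = 0, Gamma_uvv = 0, Gamma_vuu = -192/(576*u^2 + 1584*u + 1297), Gamma_vuv = 0, Gamma_vvv = 0


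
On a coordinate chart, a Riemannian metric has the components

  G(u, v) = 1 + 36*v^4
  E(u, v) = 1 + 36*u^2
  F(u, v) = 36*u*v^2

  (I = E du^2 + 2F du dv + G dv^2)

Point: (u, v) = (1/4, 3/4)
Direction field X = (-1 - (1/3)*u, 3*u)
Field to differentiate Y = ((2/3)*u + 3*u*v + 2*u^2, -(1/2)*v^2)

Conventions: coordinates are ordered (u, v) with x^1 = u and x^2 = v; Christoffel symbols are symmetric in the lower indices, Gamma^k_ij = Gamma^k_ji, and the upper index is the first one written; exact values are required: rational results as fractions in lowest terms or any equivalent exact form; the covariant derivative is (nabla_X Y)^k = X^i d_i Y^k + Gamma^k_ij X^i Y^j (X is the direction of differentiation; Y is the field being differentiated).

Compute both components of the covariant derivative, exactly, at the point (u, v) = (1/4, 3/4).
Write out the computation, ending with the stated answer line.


E = 13/4, F = 81/16, G = 793/64 at the point
E_u = 18, E_v = 0, F_u = 81/4, F_v = 27/2, G_u = 0, G_v = 243/4
EG - F^2 = 937/64;  g^inv = (64/937) * [[793/64, -81/16], [-81/16, 13/4]]
first-kind symbols [ij,l] = (1/2)(d_i g_jl + d_j g_il - d_l g_ij): [uu,u] = E_u/2 = 9, [uu,v] = F_u - E_v/2 = 81/4, [uv,u] = E_v/2 = 0, [uv,v] = G_u/2 = 0, [vv,u] = F_v - G_u/2 = 27/2, [vv,v] = G_v/2 = 243/8
Gamma^u_ij = (G*[ij,u] - F*[ij,v])/(EG - F^2), Gamma^v_ij = (E*[ij,v] - F*[ij,u])/(EG - F^2)
Gamma_uuu = 576/937, Gamma_uuv = 0, Gamma_uvv = 864/937, Gamma_vuu = 1296/937, Gamma_vuv = 0, Gamma_vvv = 1944/937
X = (-13/12, 3/4), Y = (41/48, -9/32) at the point

Answer: (nabla_X Y)^u = -299803/67464, (nabla_X Y)^v = -17091/7496
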